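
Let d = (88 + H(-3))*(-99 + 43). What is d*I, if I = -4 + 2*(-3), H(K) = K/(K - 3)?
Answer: 49560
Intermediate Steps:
H(K) = K/(-3 + K)
I = -10 (I = -4 - 6 = -10)
d = -4956 (d = (88 - 3/(-3 - 3))*(-99 + 43) = (88 - 3/(-6))*(-56) = (88 - 3*(-1/6))*(-56) = (88 + 1/2)*(-56) = (177/2)*(-56) = -4956)
d*I = -4956*(-10) = 49560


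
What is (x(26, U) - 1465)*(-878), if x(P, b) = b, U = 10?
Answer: 1277490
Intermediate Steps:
(x(26, U) - 1465)*(-878) = (10 - 1465)*(-878) = -1455*(-878) = 1277490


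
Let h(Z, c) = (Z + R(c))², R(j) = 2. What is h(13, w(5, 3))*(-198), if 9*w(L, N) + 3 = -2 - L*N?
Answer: -44550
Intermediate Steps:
w(L, N) = -5/9 - L*N/9 (w(L, N) = -⅓ + (-2 - L*N)/9 = -⅓ + (-2/9 - L*N/9) = -5/9 - L*N/9)
h(Z, c) = (2 + Z)² (h(Z, c) = (Z + 2)² = (2 + Z)²)
h(13, w(5, 3))*(-198) = (2 + 13)²*(-198) = 15²*(-198) = 225*(-198) = -44550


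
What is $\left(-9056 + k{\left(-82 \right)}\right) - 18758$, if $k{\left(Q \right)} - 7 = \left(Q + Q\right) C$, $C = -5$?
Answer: $-26987$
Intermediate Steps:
$k{\left(Q \right)} = 7 - 10 Q$ ($k{\left(Q \right)} = 7 + \left(Q + Q\right) \left(-5\right) = 7 + 2 Q \left(-5\right) = 7 - 10 Q$)
$\left(-9056 + k{\left(-82 \right)}\right) - 18758 = \left(-9056 + \left(7 - -820\right)\right) - 18758 = \left(-9056 + \left(7 + 820\right)\right) - 18758 = \left(-9056 + 827\right) - 18758 = -8229 - 18758 = -26987$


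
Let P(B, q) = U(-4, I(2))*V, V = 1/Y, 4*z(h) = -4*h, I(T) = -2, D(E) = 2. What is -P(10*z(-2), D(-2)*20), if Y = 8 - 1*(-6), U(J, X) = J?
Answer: 2/7 ≈ 0.28571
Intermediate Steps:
z(h) = -h (z(h) = (-4*h)/4 = -h)
Y = 14 (Y = 8 + 6 = 14)
V = 1/14 ≈ 0.071429
P(B, q) = -2/7 (P(B, q) = -4*1/14 = -2/7)
-P(10*z(-2), D(-2)*20) = -1*(-2/7) = 2/7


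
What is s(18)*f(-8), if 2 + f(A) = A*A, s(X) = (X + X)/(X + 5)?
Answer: 2232/23 ≈ 97.043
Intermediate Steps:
s(X) = 2*X/(5 + X) (s(X) = (2*X)/(5 + X) = 2*X/(5 + X))
f(A) = -2 + A² (f(A) = -2 + A*A = -2 + A²)
s(18)*f(-8) = (2*18/(5 + 18))*(-2 + (-8)²) = (2*18/23)*(-2 + 64) = (2*18*(1/23))*62 = (36/23)*62 = 2232/23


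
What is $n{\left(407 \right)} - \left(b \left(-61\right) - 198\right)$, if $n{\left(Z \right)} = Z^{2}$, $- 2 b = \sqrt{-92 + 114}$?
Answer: $165847 - \frac{61 \sqrt{22}}{2} \approx 1.657 \cdot 10^{5}$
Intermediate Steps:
$b = - \frac{\sqrt{22}}{2}$ ($b = - \frac{\sqrt{-92 + 114}}{2} = - \frac{\sqrt{22}}{2} \approx -2.3452$)
$n{\left(407 \right)} - \left(b \left(-61\right) - 198\right) = 407^{2} - \left(- \frac{\sqrt{22}}{2} \left(-61\right) - 198\right) = 165649 - \left(\frac{61 \sqrt{22}}{2} - 198\right) = 165649 - \left(-198 + \frac{61 \sqrt{22}}{2}\right) = 165649 + \left(198 - \frac{61 \sqrt{22}}{2}\right) = 165847 - \frac{61 \sqrt{22}}{2}$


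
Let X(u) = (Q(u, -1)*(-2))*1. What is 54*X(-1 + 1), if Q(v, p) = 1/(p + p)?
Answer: 54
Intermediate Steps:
Q(v, p) = 1/(2*p)
X(u) = 1 (X(u) = (((1/2)/(-1))*(-2))*1 = (((1/2)*(-1))*(-2))*1 = -1/2*(-2)*1 = 1*1 = 1)
54*X(-1 + 1) = 54*1 = 54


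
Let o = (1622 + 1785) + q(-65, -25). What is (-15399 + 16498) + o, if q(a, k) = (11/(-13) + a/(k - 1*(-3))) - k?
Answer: 1296469/286 ≈ 4533.1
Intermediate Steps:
q(a, k) = -11/13 - k + a/(3 + k) (q(a, k) = (11*(-1/13) + a/(k + 3)) - k = (-11/13 + a/(3 + k)) - k = -11/13 - k + a/(3 + k))
o = 982155/286 (o = (1622 + 1785) + (-33/13 - 65 - 1*(-25)² - 50/13*(-25))/(3 - 25) = 3407 + (-33/13 - 65 - 1*625 + 1250/13)/(-22) = 3407 - (-33/13 - 65 - 625 + 1250/13)/22 = 3407 - 1/22*(-7753/13) = 3407 + 7753/286 = 982155/286 ≈ 3434.1)
(-15399 + 16498) + o = (-15399 + 16498) + 982155/286 = 1099 + 982155/286 = 1296469/286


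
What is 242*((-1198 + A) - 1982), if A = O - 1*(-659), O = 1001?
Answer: -367840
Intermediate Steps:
A = 1660 (A = 1001 - 1*(-659) = 1001 + 659 = 1660)
242*((-1198 + A) - 1982) = 242*((-1198 + 1660) - 1982) = 242*(462 - 1982) = 242*(-1520) = -367840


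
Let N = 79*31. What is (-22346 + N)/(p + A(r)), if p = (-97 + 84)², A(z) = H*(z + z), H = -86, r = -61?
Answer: -19897/10661 ≈ -1.8663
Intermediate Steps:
N = 2449
A(z) = -172*z (A(z) = -86*(z + z) = -172*z)
p = 169 (p = (-13)² = 169)
(-22346 + N)/(p + A(r)) = (-22346 + 2449)/(169 - 172*(-61)) = -19897/(169 + 10492) = -19897/10661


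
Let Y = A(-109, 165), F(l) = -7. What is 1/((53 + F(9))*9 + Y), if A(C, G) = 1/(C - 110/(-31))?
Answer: 3269/1353335 ≈ 0.0024155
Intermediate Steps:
A(C, G) = 1/(110/31 + C) (A(C, G) = 1/(C - 110*(-1/31)) = 1/(C + 110/31) = 1/(110/31 + C))
Y = -31/3269 (Y = 31/(110 + 31*(-109)) = 31/(110 - 3379) = 31/(-3269) = 31*(-1/3269) = -31/3269 ≈ -0.0094830)
1/((53 + F(9))*9 + Y) = 1/((53 - 7)*9 - 31/3269) = 1/(46*9 - 31/3269) = 1/(414 - 31/3269) = 1/(1353335/3269) = 3269/1353335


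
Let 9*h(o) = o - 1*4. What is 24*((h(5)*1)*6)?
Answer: 16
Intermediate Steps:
h(o) = -4/9 + o/9 (h(o) = (o - 1*4)/9 = (o - 4)/9 = (-4 + o)/9 = -4/9 + o/9)
24*((h(5)*1)*6) = 24*(((-4/9 + (1/9)*5)*1)*6) = 24*(((-4/9 + 5/9)*1)*6) = 24*(((1/9)*1)*6) = 24*((1/9)*6) = 24*(2/3) = 16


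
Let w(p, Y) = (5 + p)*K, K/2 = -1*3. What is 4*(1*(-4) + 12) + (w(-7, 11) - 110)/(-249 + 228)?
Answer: 110/3 ≈ 36.667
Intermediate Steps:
K = -6 (K = 2*(-1*3) = 2*(-3) = -6)
w(p, Y) = -30 - 6*p (w(p, Y) = (5 + p)*(-6) = -30 - 6*p)
4*(1*(-4) + 12) + (w(-7, 11) - 110)/(-249 + 228) = 4*(1*(-4) + 12) + ((-30 - 6*(-7)) - 110)/(-249 + 228) = 4*(-4 + 12) + ((-30 + 42) - 110)/(-21) = 4*8 + (12 - 110)*(-1/21) = 32 - 98*(-1/21) = 32 + 14/3 = 110/3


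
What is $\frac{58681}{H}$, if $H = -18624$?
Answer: $- \frac{58681}{18624} \approx -3.1508$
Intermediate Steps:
$\frac{58681}{H} = \frac{58681}{-18624} = 58681 \left(- \frac{1}{18624}\right) = - \frac{58681}{18624}$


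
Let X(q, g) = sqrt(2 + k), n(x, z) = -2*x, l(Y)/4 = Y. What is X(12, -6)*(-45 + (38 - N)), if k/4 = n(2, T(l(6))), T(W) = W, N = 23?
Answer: -30*I*sqrt(14) ≈ -112.25*I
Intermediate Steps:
l(Y) = 4*Y
k = -16 (k = 4*(-2*2) = 4*(-4) = -16)
X(q, g) = I*sqrt(14) (X(q, g) = sqrt(2 - 16) = sqrt(-14) = I*sqrt(14))
X(12, -6)*(-45 + (38 - N)) = (I*sqrt(14))*(-45 + (38 - 1*23)) = (I*sqrt(14))*(-45 + (38 - 23)) = (I*sqrt(14))*(-45 + 15) = (I*sqrt(14))*(-30) = -30*I*sqrt(14)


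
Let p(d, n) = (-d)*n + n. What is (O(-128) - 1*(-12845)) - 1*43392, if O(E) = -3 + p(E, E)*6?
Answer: -129622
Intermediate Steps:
p(d, n) = n - d*n (p(d, n) = -d*n + n = n - d*n)
O(E) = -3 + 6*E*(1 - E) (O(E) = -3 + (E*(1 - E))*6 = -3 + 6*E*(1 - E))
(O(-128) - 1*(-12845)) - 1*43392 = ((-3 - 6*(-128)² + 6*(-128)) - 1*(-12845)) - 1*43392 = ((-3 - 6*16384 - 768) + 12845) - 43392 = ((-3 - 98304 - 768) + 12845) - 43392 = (-99075 + 12845) - 43392 = -86230 - 43392 = -129622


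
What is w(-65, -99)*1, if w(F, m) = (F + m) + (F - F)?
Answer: -164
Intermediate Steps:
w(F, m) = F + m (w(F, m) = (F + m) + 0 = F + m)
w(-65, -99)*1 = (-65 - 99)*1 = -164*1 = -164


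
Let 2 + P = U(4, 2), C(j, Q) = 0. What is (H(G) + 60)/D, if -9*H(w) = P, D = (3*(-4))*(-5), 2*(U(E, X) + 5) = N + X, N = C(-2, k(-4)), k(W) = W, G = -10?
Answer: 91/90 ≈ 1.0111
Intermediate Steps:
N = 0
U(E, X) = -5 + X/2 (U(E, X) = -5 + (0 + X)/2 = -5 + X/2)
P = -6 (P = -2 + (-5 + (1/2)*2) = -2 + (-5 + 1) = -2 - 4 = -6)
D = 60 (D = -12*(-5) = 60)
H(w) = 2/3 (H(w) = -1/9*(-6) = 2/3)
(H(G) + 60)/D = (2/3 + 60)/60 = (1/60)*(182/3) = 91/90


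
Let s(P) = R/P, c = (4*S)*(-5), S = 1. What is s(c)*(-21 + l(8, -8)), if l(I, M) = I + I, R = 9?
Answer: 9/4 ≈ 2.2500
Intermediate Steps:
l(I, M) = 2*I
c = -20 (c = (4*1)*(-5) = 4*(-5) = -20)
s(P) = 9/P
s(c)*(-21 + l(8, -8)) = (9/(-20))*(-21 + 2*8) = (9*(-1/20))*(-21 + 16) = -9/20*(-5) = 9/4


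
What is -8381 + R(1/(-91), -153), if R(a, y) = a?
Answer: -762672/91 ≈ -8381.0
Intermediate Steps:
-8381 + R(1/(-91), -153) = -8381 + 1/(-91) = -8381 - 1/91 = -762672/91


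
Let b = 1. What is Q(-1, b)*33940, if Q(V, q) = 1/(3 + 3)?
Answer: 16970/3 ≈ 5656.7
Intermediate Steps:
Q(V, q) = 1/6
Q(-1, b)*33940 = (1/6)*33940 = 16970/3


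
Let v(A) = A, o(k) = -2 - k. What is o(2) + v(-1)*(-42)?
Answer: 38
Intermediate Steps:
o(2) + v(-1)*(-42) = (-2 - 1*2) - 1*(-42) = (-2 - 2) + 42 = -4 + 42 = 38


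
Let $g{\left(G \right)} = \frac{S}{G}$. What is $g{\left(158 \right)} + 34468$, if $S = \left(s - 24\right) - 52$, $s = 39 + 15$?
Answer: $\frac{2722961}{79} \approx 34468.0$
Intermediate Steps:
$s = 54$
$S = -22$ ($S = \left(54 - 24\right) - 52 = 30 - 52 = -22$)
$g{\left(G \right)} = - \frac{22}{G}$
$g{\left(158 \right)} + 34468 = - \frac{22}{158} + 34468 = \left(-22\right) \frac{1}{158} + 34468 = - \frac{11}{79} + 34468 = \frac{2722961}{79}$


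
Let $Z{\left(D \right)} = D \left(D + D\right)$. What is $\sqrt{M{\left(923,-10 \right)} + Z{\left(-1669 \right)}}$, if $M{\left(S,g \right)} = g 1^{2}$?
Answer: $2 \sqrt{1392778} \approx 2360.3$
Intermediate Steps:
$M{\left(S,g \right)} = g$ ($M{\left(S,g \right)} = g 1 = g$)
$Z{\left(D \right)} = 2 D^{2}$ ($Z{\left(D \right)} = D 2 D = 2 D^{2}$)
$\sqrt{M{\left(923,-10 \right)} + Z{\left(-1669 \right)}} = \sqrt{-10 + 2 \left(-1669\right)^{2}} = \sqrt{-10 + 2 \cdot 2785561} = \sqrt{-10 + 5571122} = \sqrt{5571112} = 2 \sqrt{1392778}$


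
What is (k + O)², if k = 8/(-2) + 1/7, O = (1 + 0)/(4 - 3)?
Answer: 400/49 ≈ 8.1633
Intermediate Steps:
O = 1 (O = 1/1 = 1*1 = 1)
k = -27/7 (k = 8*(-½) + 1*(⅐) = -4 + ⅐ = -27/7 ≈ -3.8571)
(k + O)² = (-27/7 + 1)² = (-20/7)² = 400/49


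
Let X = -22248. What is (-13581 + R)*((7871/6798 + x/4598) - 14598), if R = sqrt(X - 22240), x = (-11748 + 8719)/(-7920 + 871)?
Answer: 330898169626527942/1669182053 - 146188720842292*I*sqrt(11122)/5007546159 ≈ 1.9824e+8 - 3.0788e+6*I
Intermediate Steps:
x = 3029/7049 (x = -3029/(-7049) = -3029*(-1/7049) = 3029/7049 ≈ 0.42971)
R = 2*I*sqrt(11122) (R = sqrt(-22248 - 22240) = sqrt(-44488) = 2*I*sqrt(11122) ≈ 210.92*I)
(-13581 + R)*((7871/6798 + x/4598) - 14598) = (-13581 + 2*I*sqrt(11122))*((7871/6798 + (3029/7049)/4598) - 14598) = (-13581 + 2*I*sqrt(11122))*((7871*(1/6798) + (3029/7049)*(1/4598)) - 14598) = (-13581 + 2*I*sqrt(11122))*((7871/6798 + 3029/32411302) - 14598) = (-13581 + 2*I*sqrt(11122))*(5798407936/5007546159 - 14598) = (-13581 + 2*I*sqrt(11122))*(-73094360421146/5007546159) = 330898169626527942/1669182053 - 146188720842292*I*sqrt(11122)/5007546159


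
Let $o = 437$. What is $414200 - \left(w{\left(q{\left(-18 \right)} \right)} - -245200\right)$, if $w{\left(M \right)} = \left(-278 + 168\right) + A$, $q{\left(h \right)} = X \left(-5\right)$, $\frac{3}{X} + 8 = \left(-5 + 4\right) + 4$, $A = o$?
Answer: $168673$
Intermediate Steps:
$A = 437$
$X = - \frac{3}{5}$ ($X = \frac{3}{-8 + \left(\left(-5 + 4\right) + 4\right)} = \frac{3}{-8 + \left(-1 + 4\right)} = \frac{3}{-8 + 3} = \frac{3}{-5} = 3 \left(- \frac{1}{5}\right) = - \frac{3}{5} \approx -0.6$)
$q{\left(h \right)} = 3$ ($q{\left(h \right)} = \left(- \frac{3}{5}\right) \left(-5\right) = 3$)
$w{\left(M \right)} = 327$ ($w{\left(M \right)} = \left(-278 + 168\right) + 437 = -110 + 437 = 327$)
$414200 - \left(w{\left(q{\left(-18 \right)} \right)} - -245200\right) = 414200 - \left(327 - -245200\right) = 414200 - \left(327 + 245200\right) = 414200 - 245527 = 168673$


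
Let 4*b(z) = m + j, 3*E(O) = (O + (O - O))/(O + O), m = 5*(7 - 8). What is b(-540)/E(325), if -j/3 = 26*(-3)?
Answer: 687/2 ≈ 343.50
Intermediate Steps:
m = -5 (m = 5*(-1) = -5)
j = 234 (j = -78*(-3) = -3*(-78) = 234)
E(O) = 1/6 (E(O) = ((O + (O - O))/(O + O))/3 = ((O + 0)/((2*O)))/3 = (O*(1/(2*O)))/3 = (1/3)*(1/2) = 1/6)
b(z) = 229/4 (b(z) = (-5 + 234)/4 = (1/4)*229 = 229/4)
b(-540)/E(325) = 229/(4*(1/6)) = (229/4)*6 = 687/2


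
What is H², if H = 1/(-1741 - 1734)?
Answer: 1/12075625 ≈ 8.2811e-8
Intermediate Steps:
H = -1/3475 (H = 1/(-3475) = -1/3475 ≈ -0.00028777)
H² = (-1/3475)² = 1/12075625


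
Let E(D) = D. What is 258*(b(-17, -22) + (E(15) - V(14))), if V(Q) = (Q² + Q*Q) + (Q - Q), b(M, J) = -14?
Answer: -100878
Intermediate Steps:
V(Q) = 2*Q² (V(Q) = (Q² + Q²) + 0 = 2*Q² + 0 = 2*Q²)
258*(b(-17, -22) + (E(15) - V(14))) = 258*(-14 + (15 - 2*14²)) = 258*(-14 + (15 - 2*196)) = 258*(-14 + (15 - 1*392)) = 258*(-14 + (15 - 392)) = 258*(-14 - 377) = 258*(-391) = -100878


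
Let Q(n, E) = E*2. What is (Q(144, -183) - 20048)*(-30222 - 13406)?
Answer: 890621992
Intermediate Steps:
Q(n, E) = 2*E
(Q(144, -183) - 20048)*(-30222 - 13406) = (2*(-183) - 20048)*(-30222 - 13406) = (-366 - 20048)*(-43628) = -20414*(-43628) = 890621992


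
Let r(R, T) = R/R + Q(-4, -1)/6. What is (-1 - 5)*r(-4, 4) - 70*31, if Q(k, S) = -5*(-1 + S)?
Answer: -2186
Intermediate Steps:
Q(k, S) = 5 - 5*S
r(R, T) = 8/3 (r(R, T) = R/R + (5 - 5*(-1))/6 = 1 + (5 + 5)*(⅙) = 1 + 10*(⅙) = 1 + 5/3 = 8/3)
(-1 - 5)*r(-4, 4) - 70*31 = (-1 - 5)*(8/3) - 70*31 = -6*8/3 - 2170 = -16 - 2170 = -2186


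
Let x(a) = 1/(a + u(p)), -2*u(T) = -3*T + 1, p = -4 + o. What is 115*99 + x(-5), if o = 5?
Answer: 45539/4 ≈ 11385.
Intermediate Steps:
p = 1 (p = -4 + 5 = 1)
u(T) = -1/2 + 3*T/2 (u(T) = -(-3*T + 1)/2 = -(1 - 3*T)/2 = -1/2 + 3*T/2)
x(a) = 1/(1 + a) (x(a) = 1/(a + (-1/2 + (3/2)*1)) = 1/(a + (-1/2 + 3/2)) = 1/(a + 1) = 1/(1 + a))
115*99 + x(-5) = 115*99 + 1/(1 - 5) = 11385 + 1/(-4) = 11385 - 1/4 = 45539/4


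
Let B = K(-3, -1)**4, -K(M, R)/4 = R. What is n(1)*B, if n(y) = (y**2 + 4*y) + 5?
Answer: 2560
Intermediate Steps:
K(M, R) = -4*R
B = 256 (B = (-4*(-1))**4 = 4**4 = 256)
n(y) = 5 + y**2 + 4*y
n(1)*B = (5 + 1**2 + 4*1)*256 = (5 + 1 + 4)*256 = 10*256 = 2560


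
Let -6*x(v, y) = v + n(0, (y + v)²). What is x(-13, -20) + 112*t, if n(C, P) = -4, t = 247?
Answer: 166001/6 ≈ 27667.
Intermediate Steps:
x(v, y) = ⅔ - v/6 (x(v, y) = -(v - 4)/6 = -(-4 + v)/6 = ⅔ - v/6)
x(-13, -20) + 112*t = (⅔ - ⅙*(-13)) + 112*247 = (⅔ + 13/6) + 27664 = 17/6 + 27664 = 166001/6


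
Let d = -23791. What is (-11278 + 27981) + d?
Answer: -7088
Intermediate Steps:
(-11278 + 27981) + d = (-11278 + 27981) - 23791 = 16703 - 23791 = -7088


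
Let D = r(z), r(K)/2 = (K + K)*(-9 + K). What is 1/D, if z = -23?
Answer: 1/2944 ≈ 0.00033967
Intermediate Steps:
r(K) = 4*K*(-9 + K) (r(K) = 2*((K + K)*(-9 + K)) = 2*((2*K)*(-9 + K)) = 2*(2*K*(-9 + K)) = 4*K*(-9 + K))
D = 2944 (D = 4*(-23)*(-9 - 23) = 4*(-23)*(-32) = 2944)
1/D = 1/2944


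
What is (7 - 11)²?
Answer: 16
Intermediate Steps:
(7 - 11)² = (-4)² = 16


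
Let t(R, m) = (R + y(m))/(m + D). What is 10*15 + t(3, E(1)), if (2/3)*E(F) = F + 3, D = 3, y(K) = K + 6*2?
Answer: 457/3 ≈ 152.33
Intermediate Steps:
y(K) = 12 + K (y(K) = K + 12 = 12 + K)
E(F) = 9/2 + 3*F/2 (E(F) = 3*(F + 3)/2 = 3*(3 + F)/2 = 9/2 + 3*F/2)
t(R, m) = (12 + R + m)/(3 + m) (t(R, m) = (R + (12 + m))/(m + 3) = (12 + R + m)/(3 + m))
10*15 + t(3, E(1)) = 10*15 + (12 + 3 + (9/2 + (3/2)*1))/(3 + (9/2 + (3/2)*1)) = 150 + (12 + 3 + (9/2 + 3/2))/(3 + (9/2 + 3/2)) = 150 + (12 + 3 + 6)/(3 + 6) = 150 + 21/9 = 150 + (⅑)*21 = 150 + 7/3 = 457/3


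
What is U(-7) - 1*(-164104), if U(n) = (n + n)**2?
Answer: 164300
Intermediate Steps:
U(n) = 4*n**2 (U(n) = (2*n)**2 = 4*n**2)
U(-7) - 1*(-164104) = 4*(-7)**2 - 1*(-164104) = 4*49 + 164104 = 196 + 164104 = 164300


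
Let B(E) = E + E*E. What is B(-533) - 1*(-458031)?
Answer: 741587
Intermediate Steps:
B(E) = E + E**2
B(-533) - 1*(-458031) = -533*(1 - 533) - 1*(-458031) = -533*(-532) + 458031 = 283556 + 458031 = 741587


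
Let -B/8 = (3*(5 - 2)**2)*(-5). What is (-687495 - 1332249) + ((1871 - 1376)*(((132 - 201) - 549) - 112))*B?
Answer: -392277744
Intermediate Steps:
B = 1080 (B = -8*3*(5 - 2)**2*(-5) = -8*3*3**2*(-5) = -8*3*9*(-5) = -216*(-5) = -8*(-135) = 1080)
(-687495 - 1332249) + ((1871 - 1376)*(((132 - 201) - 549) - 112))*B = (-687495 - 1332249) + ((1871 - 1376)*(((132 - 201) - 549) - 112))*1080 = -2019744 + (495*((-69 - 549) - 112))*1080 = -2019744 + (495*(-618 - 112))*1080 = -2019744 + (495*(-730))*1080 = -2019744 - 361350*1080 = -2019744 - 390258000 = -392277744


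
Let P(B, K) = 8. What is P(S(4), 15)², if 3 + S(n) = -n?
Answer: 64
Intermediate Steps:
S(n) = -3 - n
P(S(4), 15)² = 8² = 64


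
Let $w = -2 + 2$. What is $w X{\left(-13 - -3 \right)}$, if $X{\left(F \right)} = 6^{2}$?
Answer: $0$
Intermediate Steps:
$w = 0$
$X{\left(F \right)} = 36$
$w X{\left(-13 - -3 \right)} = 0 \cdot 36 = 0$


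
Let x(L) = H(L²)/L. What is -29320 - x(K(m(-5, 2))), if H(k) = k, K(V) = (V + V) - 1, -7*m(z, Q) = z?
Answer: -205243/7 ≈ -29320.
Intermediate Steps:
m(z, Q) = -z/7
K(V) = -1 + 2*V (K(V) = 2*V - 1 = -1 + 2*V)
x(L) = L (x(L) = L²/L = L)
-29320 - x(K(m(-5, 2))) = -29320 - (-1 + 2*(-⅐*(-5))) = -29320 - (-1 + 2*(5/7)) = -29320 - (-1 + 10/7) = -29320 - 1*3/7 = -29320 - 3/7 = -205243/7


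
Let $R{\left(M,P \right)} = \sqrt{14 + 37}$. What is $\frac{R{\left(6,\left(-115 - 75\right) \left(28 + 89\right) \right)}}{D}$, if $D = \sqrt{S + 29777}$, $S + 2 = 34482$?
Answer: $\frac{\sqrt{364123}}{21419} \approx 0.028172$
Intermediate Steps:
$S = 34480$ ($S = -2 + 34482 = 34480$)
$D = \sqrt{64257}$ ($D = \sqrt{34480 + 29777} = \sqrt{64257} \approx 253.49$)
$R{\left(M,P \right)} = \sqrt{51}$
$\frac{R{\left(6,\left(-115 - 75\right) \left(28 + 89\right) \right)}}{D} = \frac{\sqrt{51}}{\sqrt{64257}} = \sqrt{51} \frac{\sqrt{64257}}{64257} = \frac{\sqrt{364123}}{21419}$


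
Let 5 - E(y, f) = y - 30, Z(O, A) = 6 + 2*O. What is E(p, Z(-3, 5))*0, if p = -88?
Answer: 0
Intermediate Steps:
E(y, f) = 35 - y (E(y, f) = 5 - (y - 30) = 5 - (-30 + y) = 5 + (30 - y) = 35 - y)
E(p, Z(-3, 5))*0 = (35 - 1*(-88))*0 = (35 + 88)*0 = 123*0 = 0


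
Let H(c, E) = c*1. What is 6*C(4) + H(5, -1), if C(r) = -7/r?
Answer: -11/2 ≈ -5.5000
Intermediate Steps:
H(c, E) = c
6*C(4) + H(5, -1) = 6*(-7/4) + 5 = -21/2 + 5 = -11/2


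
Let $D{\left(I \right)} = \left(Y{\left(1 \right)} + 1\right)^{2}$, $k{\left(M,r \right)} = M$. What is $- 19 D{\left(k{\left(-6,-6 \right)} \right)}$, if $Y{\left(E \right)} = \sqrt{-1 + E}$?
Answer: $-19$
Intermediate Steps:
$D{\left(I \right)} = 1$ ($D{\left(I \right)} = \left(\sqrt{-1 + 1} + 1\right)^{2} = \left(\sqrt{0} + 1\right)^{2} = \left(0 + 1\right)^{2} = 1^{2} = 1$)
$- 19 D{\left(k{\left(-6,-6 \right)} \right)} = \left(-19\right) 1 = -19$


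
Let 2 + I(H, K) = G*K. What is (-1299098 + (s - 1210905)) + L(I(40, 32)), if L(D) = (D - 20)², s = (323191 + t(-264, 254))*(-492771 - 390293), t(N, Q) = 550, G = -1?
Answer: -285886529511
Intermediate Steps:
I(H, K) = -2 - K
s = -285884022424 (s = (323191 + 550)*(-492771 - 390293) = 323741*(-883064) = -285884022424)
L(D) = (-20 + D)²
(-1299098 + (s - 1210905)) + L(I(40, 32)) = (-1299098 + (-285884022424 - 1210905)) + (-20 + (-2 - 1*32))² = (-1299098 - 285885233329) + (-20 + (-2 - 32))² = -285886532427 + (-20 - 34)² = -285886532427 + (-54)² = -285886532427 + 2916 = -285886529511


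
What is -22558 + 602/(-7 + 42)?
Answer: -112704/5 ≈ -22541.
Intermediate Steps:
-22558 + 602/(-7 + 42) = -22558 + 602/35 = -22558 + 602*(1/35) = -22558 + 86/5 = -112704/5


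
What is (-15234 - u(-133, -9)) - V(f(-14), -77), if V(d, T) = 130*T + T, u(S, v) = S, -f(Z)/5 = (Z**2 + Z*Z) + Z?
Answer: -5014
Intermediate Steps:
f(Z) = -10*Z**2 - 5*Z (f(Z) = -5*((Z**2 + Z*Z) + Z) = -5*((Z**2 + Z**2) + Z) = -5*(2*Z**2 + Z) = -5*(Z + 2*Z**2) = -10*Z**2 - 5*Z)
V(d, T) = 131*T
(-15234 - u(-133, -9)) - V(f(-14), -77) = (-15234 - 1*(-133)) - 131*(-77) = (-15234 + 133) - 1*(-10087) = -15101 + 10087 = -5014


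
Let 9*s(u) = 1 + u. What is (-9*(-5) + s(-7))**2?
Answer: 17689/9 ≈ 1965.4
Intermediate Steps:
s(u) = 1/9 + u/9 (s(u) = (1 + u)/9 = 1/9 + u/9)
(-9*(-5) + s(-7))**2 = (-9*(-5) + (1/9 + (1/9)*(-7)))**2 = (45 + (1/9 - 7/9))**2 = (45 - 2/3)**2 = (133/3)**2 = 17689/9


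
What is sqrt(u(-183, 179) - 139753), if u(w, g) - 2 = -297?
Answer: 4*I*sqrt(8753) ≈ 374.23*I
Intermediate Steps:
u(w, g) = -295 (u(w, g) = 2 - 297 = -295)
sqrt(u(-183, 179) - 139753) = sqrt(-295 - 139753) = sqrt(-140048) = 4*I*sqrt(8753)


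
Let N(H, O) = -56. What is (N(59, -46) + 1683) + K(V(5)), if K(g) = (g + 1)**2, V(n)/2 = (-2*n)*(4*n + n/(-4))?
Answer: 141503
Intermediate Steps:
V(n) = -15*n**2 (V(n) = 2*((-2*n)*(4*n + n/(-4))) = 2*((-2*n)*(4*n + n*(-1/4))) = 2*((-2*n)*(4*n - n/4)) = 2*((-2*n)*(15*n/4)) = 2*(-15*n**2/2) = -15*n**2)
K(g) = (1 + g)**2
(N(59, -46) + 1683) + K(V(5)) = (-56 + 1683) + (1 - 15*5**2)**2 = 1627 + (1 - 15*25)**2 = 1627 + (1 - 375)**2 = 1627 + (-374)**2 = 1627 + 139876 = 141503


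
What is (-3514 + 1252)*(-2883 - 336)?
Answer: 7281378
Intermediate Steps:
(-3514 + 1252)*(-2883 - 336) = -2262*(-3219) = 7281378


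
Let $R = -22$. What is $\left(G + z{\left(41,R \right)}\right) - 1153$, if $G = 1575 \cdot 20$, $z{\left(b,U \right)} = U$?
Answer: $30325$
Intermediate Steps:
$G = 31500$
$\left(G + z{\left(41,R \right)}\right) - 1153 = \left(31500 - 22\right) - 1153 = 31478 - 1153 = 30325$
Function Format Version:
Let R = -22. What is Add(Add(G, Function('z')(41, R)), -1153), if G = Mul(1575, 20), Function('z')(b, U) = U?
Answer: 30325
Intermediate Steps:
G = 31500
Add(Add(G, Function('z')(41, R)), -1153) = Add(Add(31500, -22), -1153) = Add(31478, -1153) = 30325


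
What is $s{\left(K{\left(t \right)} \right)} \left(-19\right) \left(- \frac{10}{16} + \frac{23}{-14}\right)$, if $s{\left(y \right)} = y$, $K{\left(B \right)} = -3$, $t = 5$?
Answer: $- \frac{7239}{56} \approx -129.27$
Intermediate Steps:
$s{\left(K{\left(t \right)} \right)} \left(-19\right) \left(- \frac{10}{16} + \frac{23}{-14}\right) = \left(-3\right) \left(-19\right) \left(- \frac{10}{16} + \frac{23}{-14}\right) = 57 \left(\left(-10\right) \frac{1}{16} + 23 \left(- \frac{1}{14}\right)\right) = 57 \left(- \frac{5}{8} - \frac{23}{14}\right) = 57 \left(- \frac{127}{56}\right) = - \frac{7239}{56}$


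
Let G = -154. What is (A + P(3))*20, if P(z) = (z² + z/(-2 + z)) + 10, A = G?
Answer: -2640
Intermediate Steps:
A = -154
P(z) = 10 + z² + z/(-2 + z) (P(z) = (z² + z/(-2 + z)) + 10 = 10 + z² + z/(-2 + z))
(A + P(3))*20 = (-154 + (-20 + 3³ - 2*3² + 11*3)/(-2 + 3))*20 = (-154 + (-20 + 27 - 2*9 + 33)/1)*20 = (-154 + 1*(-20 + 27 - 18 + 33))*20 = (-154 + 1*22)*20 = (-154 + 22)*20 = -132*20 = -2640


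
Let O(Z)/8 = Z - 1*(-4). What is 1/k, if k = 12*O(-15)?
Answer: -1/1056 ≈ -0.00094697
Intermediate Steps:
O(Z) = 32 + 8*Z (O(Z) = 8*(Z - 1*(-4)) = 8*(Z + 4) = 8*(4 + Z) = 32 + 8*Z)
k = -1056 (k = 12*(32 + 8*(-15)) = 12*(32 - 120) = 12*(-88) = -1056)
1/k = 1/(-1056) = -1/1056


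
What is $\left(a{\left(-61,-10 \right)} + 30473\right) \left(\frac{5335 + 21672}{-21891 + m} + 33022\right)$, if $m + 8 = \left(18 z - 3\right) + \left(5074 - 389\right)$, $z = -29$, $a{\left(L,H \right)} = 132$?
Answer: $\frac{17926886431855}{17739} \approx 1.0106 \cdot 10^{9}$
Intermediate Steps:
$m = 4152$ ($m = -8 + \left(\left(18 \left(-29\right) - 3\right) + \left(5074 - 389\right)\right) = -8 + \left(\left(-522 - 3\right) + 4685\right) = -8 + \left(-525 + 4685\right) = -8 + 4160 = 4152$)
$\left(a{\left(-61,-10 \right)} + 30473\right) \left(\frac{5335 + 21672}{-21891 + m} + 33022\right) = \left(132 + 30473\right) \left(\frac{5335 + 21672}{-21891 + 4152} + 33022\right) = 30605 \left(\frac{27007}{-17739} + 33022\right) = 30605 \left(27007 \left(- \frac{1}{17739}\right) + 33022\right) = 30605 \left(- \frac{27007}{17739} + 33022\right) = 30605 \cdot \frac{585750251}{17739} = \frac{17926886431855}{17739}$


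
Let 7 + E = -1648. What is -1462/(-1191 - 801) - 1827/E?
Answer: 3029497/1648380 ≈ 1.8379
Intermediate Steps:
E = -1655 (E = -7 - 1648 = -1655)
-1462/(-1191 - 801) - 1827/E = -1462/(-1191 - 801) - 1827/(-1655) = -1462/(-1992) - 1827*(-1/1655) = -1462*(-1/1992) + 1827/1655 = 731/996 + 1827/1655 = 3029497/1648380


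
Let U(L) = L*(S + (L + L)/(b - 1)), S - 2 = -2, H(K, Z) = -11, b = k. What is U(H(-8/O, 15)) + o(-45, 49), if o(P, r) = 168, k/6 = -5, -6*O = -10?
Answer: 4966/31 ≈ 160.19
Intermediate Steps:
O = 5/3 (O = -1/6*(-10) = 5/3 ≈ 1.6667)
k = -30 (k = 6*(-5) = -30)
b = -30
S = 0 (S = 2 - 2 = 0)
U(L) = -2*L**2/31 (U(L) = L*(0 + (L + L)/(-30 - 1)) = L*(0 + (2*L)/(-31)) = L*(0 + (2*L)*(-1/31)) = L*(0 - 2*L/31) = L*(-2*L/31) = -2*L**2/31)
U(H(-8/O, 15)) + o(-45, 49) = -2/31*(-11)**2 + 168 = -2/31*121 + 168 = -242/31 + 168 = 4966/31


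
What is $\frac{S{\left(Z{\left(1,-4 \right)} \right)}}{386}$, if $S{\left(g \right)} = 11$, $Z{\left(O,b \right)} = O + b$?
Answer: $\frac{11}{386} \approx 0.028497$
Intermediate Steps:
$\frac{S{\left(Z{\left(1,-4 \right)} \right)}}{386} = \frac{11}{386}$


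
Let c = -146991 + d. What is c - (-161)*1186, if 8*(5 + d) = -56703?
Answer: 294897/8 ≈ 36862.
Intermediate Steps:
d = -56743/8 (d = -5 + (1/8)*(-56703) = -5 - 56703/8 = -56743/8 ≈ -7092.9)
c = -1232671/8 (c = -146991 - 56743/8 = -1232671/8 ≈ -1.5408e+5)
c - (-161)*1186 = -1232671/8 - (-161)*1186 = -1232671/8 - 1*(-190946) = -1232671/8 + 190946 = 294897/8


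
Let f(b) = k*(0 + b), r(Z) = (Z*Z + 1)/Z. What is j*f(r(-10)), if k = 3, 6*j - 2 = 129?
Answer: -13231/20 ≈ -661.55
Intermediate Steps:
j = 131/6 (j = ⅓ + (⅙)*129 = ⅓ + 43/2 = 131/6 ≈ 21.833)
r(Z) = (1 + Z²)/Z (r(Z) = (Z² + 1)/Z = (1 + Z²)/Z)
f(b) = 3*b (f(b) = 3*(0 + b) = 3*b)
j*f(r(-10)) = 131*(3*(-10 + 1/(-10)))/6 = 131*(3*(-10 - ⅒))/6 = 131*(3*(-101/10))/6 = (131/6)*(-303/10) = -13231/20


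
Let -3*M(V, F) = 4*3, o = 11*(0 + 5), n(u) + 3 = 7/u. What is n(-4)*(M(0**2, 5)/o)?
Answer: 19/55 ≈ 0.34545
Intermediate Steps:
n(u) = -3 + 7/u
o = 55 (o = 11*5 = 55)
M(V, F) = -4 (M(V, F) = -4*3/3 = -1/3*12 = -4)
n(-4)*(M(0**2, 5)/o) = (-3 + 7/(-4))*(-4/55) = (-3 + 7*(-1/4))*(-4*1/55) = (-3 - 7/4)*(-4/55) = -19/4*(-4/55) = 19/55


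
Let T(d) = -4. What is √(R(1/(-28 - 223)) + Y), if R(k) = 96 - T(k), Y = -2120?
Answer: 2*I*√505 ≈ 44.944*I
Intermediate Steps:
R(k) = 100 (R(k) = 96 - 1*(-4) = 96 + 4 = 100)
√(R(1/(-28 - 223)) + Y) = √(100 - 2120) = √(-2020) = 2*I*√505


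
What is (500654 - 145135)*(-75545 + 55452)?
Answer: -7143443267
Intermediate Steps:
(500654 - 145135)*(-75545 + 55452) = 355519*(-20093) = -7143443267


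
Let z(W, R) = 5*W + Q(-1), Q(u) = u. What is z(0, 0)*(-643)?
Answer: 643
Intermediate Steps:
z(W, R) = -1 + 5*W (z(W, R) = 5*W - 1 = -1 + 5*W)
z(0, 0)*(-643) = (-1 + 5*0)*(-643) = (-1 + 0)*(-643) = -1*(-643) = 643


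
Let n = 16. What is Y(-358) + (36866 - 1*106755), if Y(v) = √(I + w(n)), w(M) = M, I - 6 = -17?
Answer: -69889 + √5 ≈ -69887.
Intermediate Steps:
I = -11 (I = 6 - 17 = -11)
Y(v) = √5 (Y(v) = √(-11 + 16) = √5)
Y(-358) + (36866 - 1*106755) = √5 + (36866 - 1*106755) = √5 + (36866 - 106755) = √5 - 69889 = -69889 + √5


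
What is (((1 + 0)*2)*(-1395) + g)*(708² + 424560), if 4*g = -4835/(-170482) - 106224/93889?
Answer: -20674680631102409424/8003192249 ≈ -2.5833e+9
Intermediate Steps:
g = -17655326653/64025537992 (g = (-4835/(-170482) - 106224/93889)/4 = (-4835*(-1/170482) - 106224*1/93889)/4 = (4835/170482 - 106224/93889)/4 = (¼)*(-17655326653/16006384498) = -17655326653/64025537992 ≈ -0.27575)
(((1 + 0)*2)*(-1395) + g)*(708² + 424560) = (((1 + 0)*2)*(-1395) - 17655326653/64025537992)*(708² + 424560) = ((1*2)*(-1395) - 17655326653/64025537992)*(501264 + 424560) = (2*(-1395) - 17655326653/64025537992)*925824 = (-2790 - 17655326653/64025537992)*925824 = -178648906324333/64025537992*925824 = -20674680631102409424/8003192249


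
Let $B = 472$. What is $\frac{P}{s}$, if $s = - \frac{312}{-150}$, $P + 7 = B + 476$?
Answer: $\frac{23525}{52} \approx 452.4$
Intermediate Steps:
$P = 941$ ($P = -7 + \left(472 + 476\right) = -7 + 948 = 941$)
$s = \frac{52}{25}$ ($s = \left(-312\right) \left(- \frac{1}{150}\right) = \frac{52}{25} \approx 2.08$)
$\frac{P}{s} = \frac{941}{\frac{52}{25}} = 941 \cdot \frac{25}{52} = \frac{23525}{52}$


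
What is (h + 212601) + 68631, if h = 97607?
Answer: 378839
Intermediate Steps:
(h + 212601) + 68631 = (97607 + 212601) + 68631 = 310208 + 68631 = 378839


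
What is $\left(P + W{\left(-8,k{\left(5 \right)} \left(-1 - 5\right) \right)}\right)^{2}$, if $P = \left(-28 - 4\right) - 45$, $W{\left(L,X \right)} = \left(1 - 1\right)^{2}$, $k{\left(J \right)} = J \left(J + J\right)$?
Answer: $5929$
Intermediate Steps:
$k{\left(J \right)} = 2 J^{2}$ ($k{\left(J \right)} = J 2 J = 2 J^{2}$)
$W{\left(L,X \right)} = 0$ ($W{\left(L,X \right)} = 0^{2} = 0$)
$P = -77$ ($P = \left(-28 - 4\right) - 45 = -32 - 45 = -77$)
$\left(P + W{\left(-8,k{\left(5 \right)} \left(-1 - 5\right) \right)}\right)^{2} = \left(-77 + 0\right)^{2} = \left(-77\right)^{2} = 5929$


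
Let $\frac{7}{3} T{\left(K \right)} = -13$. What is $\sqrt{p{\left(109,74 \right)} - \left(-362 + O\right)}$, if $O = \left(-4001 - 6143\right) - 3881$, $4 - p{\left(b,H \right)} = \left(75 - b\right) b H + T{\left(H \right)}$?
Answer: $\frac{2 \sqrt{3535847}}{7} \approx 537.25$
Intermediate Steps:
$T{\left(K \right)} = - \frac{39}{7}$ ($T{\left(K \right)} = \frac{3}{7} \left(-13\right) = - \frac{39}{7}$)
$p{\left(b,H \right)} = \frac{67}{7} - H b \left(75 - b\right)$ ($p{\left(b,H \right)} = 4 - \left(\left(75 - b\right) b H - \frac{39}{7}\right) = 4 - \left(b \left(75 - b\right) H - \frac{39}{7}\right) = 4 - \left(H b \left(75 - b\right) - \frac{39}{7}\right) = 4 - \left(- \frac{39}{7} + H b \left(75 - b\right)\right) = \frac{67}{7} - H b \left(75 - b\right)$)
$O = -14025$ ($O = -10144 - 3881 = -14025$)
$\sqrt{p{\left(109,74 \right)} - \left(-362 + O\right)} = \sqrt{\left(\frac{67}{7} + 74 \cdot 109^{2} - 5550 \cdot 109\right) + \left(362 - -14025\right)} = \sqrt{\left(\frac{67}{7} + 74 \cdot 11881 - 604950\right) + \left(362 + 14025\right)} = \sqrt{\left(\frac{67}{7} + 879194 - 604950\right) + 14387} = \sqrt{\frac{1919775}{7} + 14387} = \sqrt{\frac{2020484}{7}} = \frac{2 \sqrt{3535847}}{7}$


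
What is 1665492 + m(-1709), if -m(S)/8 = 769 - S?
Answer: 1645668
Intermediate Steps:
m(S) = -6152 + 8*S (m(S) = -8*(769 - S) = -6152 + 8*S)
1665492 + m(-1709) = 1665492 + (-6152 + 8*(-1709)) = 1665492 + (-6152 - 13672) = 1665492 - 19824 = 1645668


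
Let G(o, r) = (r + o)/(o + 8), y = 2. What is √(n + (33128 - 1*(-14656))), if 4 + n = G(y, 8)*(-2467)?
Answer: √45313 ≈ 212.87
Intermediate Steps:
G(o, r) = (o + r)/(8 + o)
n = -2471 (n = -4 + ((2 + 8)/(8 + 2))*(-2467) = -4 + (10/10)*(-2467) = -4 + ((⅒)*10)*(-2467) = -4 + 1*(-2467) = -4 - 2467 = -2471)
√(n + (33128 - 1*(-14656))) = √(-2471 + (33128 - 1*(-14656))) = √(-2471 + (33128 + 14656)) = √(-2471 + 47784) = √45313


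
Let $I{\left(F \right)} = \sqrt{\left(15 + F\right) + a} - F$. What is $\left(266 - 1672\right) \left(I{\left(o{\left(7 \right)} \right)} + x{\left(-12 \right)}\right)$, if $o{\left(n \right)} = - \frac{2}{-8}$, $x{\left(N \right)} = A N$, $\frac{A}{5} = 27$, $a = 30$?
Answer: $\frac{4556143}{2} - 703 \sqrt{181} \approx 2.2686 \cdot 10^{6}$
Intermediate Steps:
$A = 135$ ($A = 5 \cdot 27 = 135$)
$x{\left(N \right)} = 135 N$
$o{\left(n \right)} = \frac{1}{4}$ ($o{\left(n \right)} = \left(-2\right) \left(- \frac{1}{8}\right) = \frac{1}{4}$)
$I{\left(F \right)} = \sqrt{45 + F} - F$ ($I{\left(F \right)} = \sqrt{\left(15 + F\right) + 30} - F = \sqrt{45 + F} - F$)
$\left(266 - 1672\right) \left(I{\left(o{\left(7 \right)} \right)} + x{\left(-12 \right)}\right) = \left(266 - 1672\right) \left(\left(\sqrt{45 + \frac{1}{4}} - \frac{1}{4}\right) + 135 \left(-12\right)\right) = - 1406 \left(\left(\sqrt{\frac{181}{4}} - \frac{1}{4}\right) - 1620\right) = - 1406 \left(\left(\frac{\sqrt{181}}{2} - \frac{1}{4}\right) - 1620\right) = - 1406 \left(\left(- \frac{1}{4} + \frac{\sqrt{181}}{2}\right) - 1620\right) = - 1406 \left(- \frac{6481}{4} + \frac{\sqrt{181}}{2}\right) = \frac{4556143}{2} - 703 \sqrt{181}$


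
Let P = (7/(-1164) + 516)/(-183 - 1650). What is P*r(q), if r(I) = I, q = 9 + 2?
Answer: -6606787/2133612 ≈ -3.0965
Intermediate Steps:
q = 11
P = -600617/2133612 (P = (7*(-1/1164) + 516)/(-1833) = (-7/1164 + 516)*(-1/1833) = (600617/1164)*(-1/1833) = -600617/2133612 ≈ -0.28150)
P*r(q) = -600617/2133612*11 = -6606787/2133612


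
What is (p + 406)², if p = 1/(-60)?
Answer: 593360881/3600 ≈ 1.6482e+5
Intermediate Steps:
p = -1/60 ≈ -0.016667
(p + 406)² = (-1/60 + 406)² = (24359/60)² = 593360881/3600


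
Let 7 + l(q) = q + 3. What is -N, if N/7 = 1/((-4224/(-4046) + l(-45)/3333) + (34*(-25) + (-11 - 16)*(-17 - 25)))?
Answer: -47198613/1921855325 ≈ -0.024559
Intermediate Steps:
l(q) = -4 + q (l(q) = -7 + (q + 3) = -7 + (3 + q) = -4 + q)
N = 47198613/1921855325 (N = 7/((-4224/(-4046) + (-4 - 45)/3333) + (34*(-25) + (-11 - 16)*(-17 - 25))) = 7/((-4224*(-1/4046) - 49*1/3333) + (-850 - 27*(-42))) = 7/((2112/2023 - 49/3333) + (-850 + 1134)) = 7/(6940169/6742659 + 284) = 7/(1921855325/6742659) = 7*(6742659/1921855325) = 47198613/1921855325 ≈ 0.024559)
-N = -1*47198613/1921855325 = -47198613/1921855325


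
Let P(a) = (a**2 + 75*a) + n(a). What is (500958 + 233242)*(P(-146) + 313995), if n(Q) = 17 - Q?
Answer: 238265520800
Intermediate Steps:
P(a) = 17 + a**2 + 74*a (P(a) = (a**2 + 75*a) + (17 - a) = 17 + a**2 + 74*a)
(500958 + 233242)*(P(-146) + 313995) = (500958 + 233242)*((17 + (-146)**2 + 74*(-146)) + 313995) = 734200*((17 + 21316 - 10804) + 313995) = 734200*(10529 + 313995) = 734200*324524 = 238265520800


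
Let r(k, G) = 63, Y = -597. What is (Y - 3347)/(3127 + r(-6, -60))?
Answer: -68/55 ≈ -1.2364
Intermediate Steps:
(Y - 3347)/(3127 + r(-6, -60)) = (-597 - 3347)/(3127 + 63) = -3944/3190 = -3944*1/3190 = -68/55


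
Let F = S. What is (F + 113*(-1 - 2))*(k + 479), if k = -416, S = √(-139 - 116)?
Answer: -21357 + 63*I*√255 ≈ -21357.0 + 1006.0*I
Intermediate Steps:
S = I*√255 (S = √(-255) = I*√255 ≈ 15.969*I)
F = I*√255 ≈ 15.969*I
(F + 113*(-1 - 2))*(k + 479) = (I*√255 + 113*(-1 - 2))*(-416 + 479) = (I*√255 + 113*(-3))*63 = (I*√255 - 339)*63 = (-339 + I*√255)*63 = -21357 + 63*I*√255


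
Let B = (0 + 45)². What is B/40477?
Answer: 2025/40477 ≈ 0.050028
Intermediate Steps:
B = 2025 (B = 45² = 2025)
B/40477 = 2025/40477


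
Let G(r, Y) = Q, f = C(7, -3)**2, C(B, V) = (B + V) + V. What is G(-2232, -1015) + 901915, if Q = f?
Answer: 901916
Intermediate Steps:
C(B, V) = B + 2*V
f = 1 (f = (7 + 2*(-3))**2 = (7 - 6)**2 = 1**2 = 1)
Q = 1
G(r, Y) = 1
G(-2232, -1015) + 901915 = 1 + 901915 = 901916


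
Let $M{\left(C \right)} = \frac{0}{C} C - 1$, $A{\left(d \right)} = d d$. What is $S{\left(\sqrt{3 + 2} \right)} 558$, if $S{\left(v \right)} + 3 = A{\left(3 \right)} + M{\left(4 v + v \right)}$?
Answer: $2790$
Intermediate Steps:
$A{\left(d \right)} = d^{2}$
$M{\left(C \right)} = -1$ ($M{\left(C \right)} = 0 C - 1 = 0 - 1 = -1$)
$S{\left(v \right)} = 5$ ($S{\left(v \right)} = -3 - \left(1 - 3^{2}\right) = -3 + \left(9 - 1\right) = -3 + 8 = 5$)
$S{\left(\sqrt{3 + 2} \right)} 558 = 5 \cdot 558 = 2790$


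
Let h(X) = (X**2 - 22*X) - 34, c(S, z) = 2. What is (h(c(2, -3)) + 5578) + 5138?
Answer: 10642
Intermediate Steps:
h(X) = -34 + X**2 - 22*X
(h(c(2, -3)) + 5578) + 5138 = ((-34 + 2**2 - 22*2) + 5578) + 5138 = ((-34 + 4 - 44) + 5578) + 5138 = (-74 + 5578) + 5138 = 5504 + 5138 = 10642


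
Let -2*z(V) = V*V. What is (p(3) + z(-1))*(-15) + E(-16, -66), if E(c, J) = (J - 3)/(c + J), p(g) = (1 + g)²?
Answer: -9498/41 ≈ -231.66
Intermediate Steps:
z(V) = -V²/2 (z(V) = -V*V/2 = -V²/2)
E(c, J) = (-3 + J)/(J + c)
(p(3) + z(-1))*(-15) + E(-16, -66) = ((1 + 3)² - ½*(-1)²)*(-15) + (-3 - 66)/(-66 - 16) = (4² - ½*1)*(-15) - 69/(-82) = (16 - ½)*(-15) - 1/82*(-69) = (31/2)*(-15) + 69/82 = -465/2 + 69/82 = -9498/41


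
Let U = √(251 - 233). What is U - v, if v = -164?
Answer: 164 + 3*√2 ≈ 168.24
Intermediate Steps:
U = 3*√2 (U = √18 = 3*√2 ≈ 4.2426)
U - v = 3*√2 - 1*(-164) = 3*√2 + 164 = 164 + 3*√2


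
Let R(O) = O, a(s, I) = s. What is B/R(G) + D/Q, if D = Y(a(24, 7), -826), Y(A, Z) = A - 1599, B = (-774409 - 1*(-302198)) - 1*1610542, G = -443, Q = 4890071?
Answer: 10184809347738/2166301453 ≈ 4701.5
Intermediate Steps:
B = -2082753 (B = (-774409 + 302198) - 1610542 = -472211 - 1610542 = -2082753)
Y(A, Z) = -1599 + A
D = -1575 (D = -1599 + 24 = -1575)
B/R(G) + D/Q = -2082753/(-443) - 1575/4890071 = -2082753*(-1/443) - 1575*1/4890071 = 2082753/443 - 1575/4890071 = 10184809347738/2166301453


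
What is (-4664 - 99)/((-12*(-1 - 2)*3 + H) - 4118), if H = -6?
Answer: 4763/4016 ≈ 1.1860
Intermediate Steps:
(-4664 - 99)/((-12*(-1 - 2)*3 + H) - 4118) = (-4664 - 99)/((-12*(-1 - 2)*3 - 6) - 4118) = -4763/((-(-36)*3 - 6) - 4118) = -4763/((-12*(-9) - 6) - 4118) = -4763/((108 - 6) - 4118) = -4763/(102 - 4118) = -4763/(-4016) = -4763*(-1/4016) = 4763/4016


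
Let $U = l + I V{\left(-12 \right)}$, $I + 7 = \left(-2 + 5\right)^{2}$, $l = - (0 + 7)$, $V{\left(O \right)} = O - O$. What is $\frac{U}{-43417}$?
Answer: $\frac{7}{43417} \approx 0.00016123$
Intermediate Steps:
$V{\left(O \right)} = 0$
$l = -7$ ($l = \left(-1\right) 7 = -7$)
$I = 2$ ($I = -7 + \left(-2 + 5\right)^{2} = -7 + 3^{2} = -7 + 9 = 2$)
$U = -7$ ($U = -7 + 2 \cdot 0 = -7 + 0 = -7$)
$\frac{U}{-43417} = - \frac{7}{-43417} = \left(-7\right) \left(- \frac{1}{43417}\right) = \frac{7}{43417}$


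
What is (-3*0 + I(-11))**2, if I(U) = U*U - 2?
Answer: 14161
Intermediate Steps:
I(U) = -2 + U**2 (I(U) = U**2 - 2 = -2 + U**2)
(-3*0 + I(-11))**2 = (-3*0 + (-2 + (-11)**2))**2 = (-3*0 + (-2 + 121))**2 = (0 + 119)**2 = 119**2 = 14161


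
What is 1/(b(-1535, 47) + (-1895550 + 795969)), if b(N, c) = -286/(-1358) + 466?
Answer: -679/746298942 ≈ -9.0982e-7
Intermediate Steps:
b(N, c) = 316557/679 (b(N, c) = -286*(-1/1358) + 466 = 143/679 + 466 = 316557/679)
1/(b(-1535, 47) + (-1895550 + 795969)) = 1/(316557/679 + (-1895550 + 795969)) = 1/(316557/679 - 1099581) = 1/(-746298942/679) = -679/746298942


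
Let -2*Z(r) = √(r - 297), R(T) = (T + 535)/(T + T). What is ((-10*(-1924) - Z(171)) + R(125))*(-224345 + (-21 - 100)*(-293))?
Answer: -90869518872/25 - 283338*I*√14 ≈ -3.6348e+9 - 1.0602e+6*I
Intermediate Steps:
R(T) = (535 + T)/(2*T) (R(T) = (535 + T)/((2*T)) = (535 + T)*(1/(2*T)) = (535 + T)/(2*T))
Z(r) = -√(-297 + r)/2 (Z(r) = -√(r - 297)/2 = -√(-297 + r)/2)
((-10*(-1924) - Z(171)) + R(125))*(-224345 + (-21 - 100)*(-293)) = ((-10*(-1924) - (-1)*√(-297 + 171)/2) + (½)*(535 + 125)/125)*(-224345 + (-21 - 100)*(-293)) = ((19240 - (-1)*√(-126)/2) + (½)*(1/125)*660)*(-224345 - 121*(-293)) = ((19240 - (-1)*3*I*√14/2) + 66/25)*(-224345 + 35453) = ((19240 - (-3)*I*√14/2) + 66/25)*(-188892) = ((19240 + 3*I*√14/2) + 66/25)*(-188892) = (481066/25 + 3*I*√14/2)*(-188892) = -90869518872/25 - 283338*I*√14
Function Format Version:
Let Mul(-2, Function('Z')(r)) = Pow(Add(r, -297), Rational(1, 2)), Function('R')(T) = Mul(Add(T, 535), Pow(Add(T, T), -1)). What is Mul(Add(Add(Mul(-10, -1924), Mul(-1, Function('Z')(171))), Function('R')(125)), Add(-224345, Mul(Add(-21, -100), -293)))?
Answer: Add(Rational(-90869518872, 25), Mul(-283338, I, Pow(14, Rational(1, 2)))) ≈ Add(-3.6348e+9, Mul(-1.0602e+6, I))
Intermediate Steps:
Function('R')(T) = Mul(Rational(1, 2), Pow(T, -1), Add(535, T)) (Function('R')(T) = Mul(Add(535, T), Pow(Mul(2, T), -1)) = Mul(Add(535, T), Mul(Rational(1, 2), Pow(T, -1))) = Mul(Rational(1, 2), Pow(T, -1), Add(535, T)))
Function('Z')(r) = Mul(Rational(-1, 2), Pow(Add(-297, r), Rational(1, 2))) (Function('Z')(r) = Mul(Rational(-1, 2), Pow(Add(r, -297), Rational(1, 2))) = Mul(Rational(-1, 2), Pow(Add(-297, r), Rational(1, 2))))
Mul(Add(Add(Mul(-10, -1924), Mul(-1, Function('Z')(171))), Function('R')(125)), Add(-224345, Mul(Add(-21, -100), -293))) = Mul(Add(Add(Mul(-10, -1924), Mul(-1, Mul(Rational(-1, 2), Pow(Add(-297, 171), Rational(1, 2))))), Mul(Rational(1, 2), Pow(125, -1), Add(535, 125))), Add(-224345, Mul(Add(-21, -100), -293))) = Mul(Add(Add(19240, Mul(-1, Mul(Rational(-1, 2), Pow(-126, Rational(1, 2))))), Mul(Rational(1, 2), Rational(1, 125), 660)), Add(-224345, Mul(-121, -293))) = Mul(Add(Add(19240, Mul(-1, Mul(Rational(-1, 2), Mul(3, I, Pow(14, Rational(1, 2)))))), Rational(66, 25)), Add(-224345, 35453)) = Mul(Add(Add(19240, Mul(-1, Mul(Rational(-3, 2), I, Pow(14, Rational(1, 2))))), Rational(66, 25)), -188892) = Mul(Add(Add(19240, Mul(Rational(3, 2), I, Pow(14, Rational(1, 2)))), Rational(66, 25)), -188892) = Mul(Add(Rational(481066, 25), Mul(Rational(3, 2), I, Pow(14, Rational(1, 2)))), -188892) = Add(Rational(-90869518872, 25), Mul(-283338, I, Pow(14, Rational(1, 2))))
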